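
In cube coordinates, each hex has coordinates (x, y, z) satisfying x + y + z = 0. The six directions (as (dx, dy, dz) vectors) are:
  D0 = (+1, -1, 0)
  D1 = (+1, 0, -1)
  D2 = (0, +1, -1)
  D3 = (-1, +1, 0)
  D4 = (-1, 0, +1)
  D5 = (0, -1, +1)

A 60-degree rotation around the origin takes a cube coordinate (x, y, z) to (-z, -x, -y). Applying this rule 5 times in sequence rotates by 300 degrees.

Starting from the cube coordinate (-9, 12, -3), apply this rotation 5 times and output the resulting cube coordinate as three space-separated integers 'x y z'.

Answer: -12 3 9

Derivation:
Start: (-9, 12, -3)
Step 1: (-9, 12, -3) -> (-(-3), -(-9), -(12)) = (3, 9, -12)
Step 2: (3, 9, -12) -> (-(-12), -(3), -(9)) = (12, -3, -9)
Step 3: (12, -3, -9) -> (-(-9), -(12), -(-3)) = (9, -12, 3)
Step 4: (9, -12, 3) -> (-(3), -(9), -(-12)) = (-3, -9, 12)
Step 5: (-3, -9, 12) -> (-(12), -(-3), -(-9)) = (-12, 3, 9)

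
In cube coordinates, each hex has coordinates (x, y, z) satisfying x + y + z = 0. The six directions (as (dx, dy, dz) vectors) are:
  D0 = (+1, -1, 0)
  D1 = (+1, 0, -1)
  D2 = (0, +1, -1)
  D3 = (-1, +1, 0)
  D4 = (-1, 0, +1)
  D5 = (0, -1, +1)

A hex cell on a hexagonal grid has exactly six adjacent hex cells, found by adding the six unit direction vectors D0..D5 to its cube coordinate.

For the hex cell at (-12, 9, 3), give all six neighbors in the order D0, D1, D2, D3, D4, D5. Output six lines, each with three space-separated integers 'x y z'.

Center: (-12, 9, 3). Add each direction:
  D0: (-12, 9, 3) + (1, -1, 0) = (-11, 8, 3)
  D1: (-12, 9, 3) + (1, 0, -1) = (-11, 9, 2)
  D2: (-12, 9, 3) + (0, 1, -1) = (-12, 10, 2)
  D3: (-12, 9, 3) + (-1, 1, 0) = (-13, 10, 3)
  D4: (-12, 9, 3) + (-1, 0, 1) = (-13, 9, 4)
  D5: (-12, 9, 3) + (0, -1, 1) = (-12, 8, 4)

Answer: -11 8 3
-11 9 2
-12 10 2
-13 10 3
-13 9 4
-12 8 4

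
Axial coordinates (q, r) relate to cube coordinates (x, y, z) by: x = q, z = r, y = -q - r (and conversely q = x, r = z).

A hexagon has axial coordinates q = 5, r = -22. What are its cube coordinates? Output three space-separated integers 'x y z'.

Answer: 5 17 -22

Derivation:
x = q = 5
z = r = -22
y = -x - z = -(5) - (-22) = 17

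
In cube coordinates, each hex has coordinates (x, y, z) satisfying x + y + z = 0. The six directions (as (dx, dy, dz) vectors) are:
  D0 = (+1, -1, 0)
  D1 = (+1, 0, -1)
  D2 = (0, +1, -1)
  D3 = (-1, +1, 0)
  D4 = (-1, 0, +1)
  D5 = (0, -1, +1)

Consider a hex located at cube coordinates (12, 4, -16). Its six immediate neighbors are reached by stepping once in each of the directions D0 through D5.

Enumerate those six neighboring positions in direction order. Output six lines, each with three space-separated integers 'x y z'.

Answer: 13 3 -16
13 4 -17
12 5 -17
11 5 -16
11 4 -15
12 3 -15

Derivation:
Center: (12, 4, -16). Add each direction:
  D0: (12, 4, -16) + (1, -1, 0) = (13, 3, -16)
  D1: (12, 4, -16) + (1, 0, -1) = (13, 4, -17)
  D2: (12, 4, -16) + (0, 1, -1) = (12, 5, -17)
  D3: (12, 4, -16) + (-1, 1, 0) = (11, 5, -16)
  D4: (12, 4, -16) + (-1, 0, 1) = (11, 4, -15)
  D5: (12, 4, -16) + (0, -1, 1) = (12, 3, -15)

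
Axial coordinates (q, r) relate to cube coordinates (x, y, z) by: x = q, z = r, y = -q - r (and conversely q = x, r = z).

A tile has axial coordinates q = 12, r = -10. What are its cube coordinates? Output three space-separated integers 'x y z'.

Answer: 12 -2 -10

Derivation:
x = q = 12
z = r = -10
y = -x - z = -(12) - (-10) = -2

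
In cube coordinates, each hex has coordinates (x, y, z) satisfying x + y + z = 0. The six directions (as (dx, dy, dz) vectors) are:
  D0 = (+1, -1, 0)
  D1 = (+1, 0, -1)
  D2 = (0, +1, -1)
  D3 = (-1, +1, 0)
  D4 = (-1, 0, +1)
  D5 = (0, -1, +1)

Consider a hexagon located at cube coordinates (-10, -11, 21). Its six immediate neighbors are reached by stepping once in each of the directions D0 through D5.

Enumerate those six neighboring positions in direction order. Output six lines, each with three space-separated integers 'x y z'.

Center: (-10, -11, 21). Add each direction:
  D0: (-10, -11, 21) + (1, -1, 0) = (-9, -12, 21)
  D1: (-10, -11, 21) + (1, 0, -1) = (-9, -11, 20)
  D2: (-10, -11, 21) + (0, 1, -1) = (-10, -10, 20)
  D3: (-10, -11, 21) + (-1, 1, 0) = (-11, -10, 21)
  D4: (-10, -11, 21) + (-1, 0, 1) = (-11, -11, 22)
  D5: (-10, -11, 21) + (0, -1, 1) = (-10, -12, 22)

Answer: -9 -12 21
-9 -11 20
-10 -10 20
-11 -10 21
-11 -11 22
-10 -12 22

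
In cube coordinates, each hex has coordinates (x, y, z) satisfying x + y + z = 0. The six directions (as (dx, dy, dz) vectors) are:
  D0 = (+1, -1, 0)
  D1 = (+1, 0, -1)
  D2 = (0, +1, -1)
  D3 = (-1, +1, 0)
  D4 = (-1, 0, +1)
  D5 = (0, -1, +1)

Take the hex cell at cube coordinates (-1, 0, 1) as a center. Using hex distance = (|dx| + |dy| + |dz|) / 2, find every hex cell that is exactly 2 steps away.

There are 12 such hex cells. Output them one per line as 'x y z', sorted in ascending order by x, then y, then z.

Answer: -3 0 3
-3 1 2
-3 2 1
-2 -1 3
-2 2 0
-1 -2 3
-1 2 -1
0 -2 2
0 1 -1
1 -2 1
1 -1 0
1 0 -1

Derivation:
Walk ring at distance 2 from (-1, 0, 1):
Start at center + D4*2 = (-3, 0, 3)
  hex 0: (-3, 0, 3)
  hex 1: (-2, -1, 3)
  hex 2: (-1, -2, 3)
  hex 3: (0, -2, 2)
  hex 4: (1, -2, 1)
  hex 5: (1, -1, 0)
  hex 6: (1, 0, -1)
  hex 7: (0, 1, -1)
  hex 8: (-1, 2, -1)
  hex 9: (-2, 2, 0)
  hex 10: (-3, 2, 1)
  hex 11: (-3, 1, 2)
Sorted: 12 hexes.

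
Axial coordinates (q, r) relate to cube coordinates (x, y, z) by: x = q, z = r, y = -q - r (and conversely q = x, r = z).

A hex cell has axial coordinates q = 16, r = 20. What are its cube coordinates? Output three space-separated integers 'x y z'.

x = q = 16
z = r = 20
y = -x - z = -(16) - (20) = -36

Answer: 16 -36 20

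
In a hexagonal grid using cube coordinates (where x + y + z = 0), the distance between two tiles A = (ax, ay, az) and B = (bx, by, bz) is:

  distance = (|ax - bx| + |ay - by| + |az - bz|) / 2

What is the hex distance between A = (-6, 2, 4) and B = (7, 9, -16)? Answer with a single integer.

Answer: 20

Derivation:
|ax - bx| = |-6 - 7| = 13
|ay - by| = |2 - 9| = 7
|az - bz| = |4 - (-16)| = 20
distance = (13 + 7 + 20) / 2 = 40 / 2 = 20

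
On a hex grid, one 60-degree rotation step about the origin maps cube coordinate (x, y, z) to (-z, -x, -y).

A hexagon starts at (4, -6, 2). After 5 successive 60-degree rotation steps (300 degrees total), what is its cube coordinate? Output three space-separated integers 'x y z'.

Answer: 6 -2 -4

Derivation:
Start: (4, -6, 2)
Step 1: (4, -6, 2) -> (-(2), -(4), -(-6)) = (-2, -4, 6)
Step 2: (-2, -4, 6) -> (-(6), -(-2), -(-4)) = (-6, 2, 4)
Step 3: (-6, 2, 4) -> (-(4), -(-6), -(2)) = (-4, 6, -2)
Step 4: (-4, 6, -2) -> (-(-2), -(-4), -(6)) = (2, 4, -6)
Step 5: (2, 4, -6) -> (-(-6), -(2), -(4)) = (6, -2, -4)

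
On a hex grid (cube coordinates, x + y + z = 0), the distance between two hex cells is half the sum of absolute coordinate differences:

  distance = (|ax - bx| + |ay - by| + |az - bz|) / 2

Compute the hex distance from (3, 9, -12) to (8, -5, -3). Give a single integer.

Answer: 14

Derivation:
|ax - bx| = |3 - 8| = 5
|ay - by| = |9 - (-5)| = 14
|az - bz| = |-12 - (-3)| = 9
distance = (5 + 14 + 9) / 2 = 28 / 2 = 14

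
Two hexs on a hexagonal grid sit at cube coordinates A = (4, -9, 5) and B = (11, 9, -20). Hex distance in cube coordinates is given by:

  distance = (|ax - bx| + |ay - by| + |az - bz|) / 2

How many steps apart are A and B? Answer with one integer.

Answer: 25

Derivation:
|ax - bx| = |4 - 11| = 7
|ay - by| = |-9 - 9| = 18
|az - bz| = |5 - (-20)| = 25
distance = (7 + 18 + 25) / 2 = 50 / 2 = 25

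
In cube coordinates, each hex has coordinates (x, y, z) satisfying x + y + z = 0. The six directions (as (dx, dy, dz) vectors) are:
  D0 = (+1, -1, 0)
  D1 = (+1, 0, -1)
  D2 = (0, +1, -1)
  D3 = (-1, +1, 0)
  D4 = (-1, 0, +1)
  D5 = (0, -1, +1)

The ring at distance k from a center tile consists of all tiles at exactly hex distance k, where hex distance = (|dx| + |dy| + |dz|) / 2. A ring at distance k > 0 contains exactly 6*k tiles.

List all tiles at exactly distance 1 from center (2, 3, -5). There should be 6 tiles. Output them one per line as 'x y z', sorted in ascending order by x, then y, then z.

Answer: 1 3 -4
1 4 -5
2 2 -4
2 4 -6
3 2 -5
3 3 -6

Derivation:
Walk ring at distance 1 from (2, 3, -5):
Start at center + D4*1 = (1, 3, -4)
  hex 0: (1, 3, -4)
  hex 1: (2, 2, -4)
  hex 2: (3, 2, -5)
  hex 3: (3, 3, -6)
  hex 4: (2, 4, -6)
  hex 5: (1, 4, -5)
Sorted: 6 hexes.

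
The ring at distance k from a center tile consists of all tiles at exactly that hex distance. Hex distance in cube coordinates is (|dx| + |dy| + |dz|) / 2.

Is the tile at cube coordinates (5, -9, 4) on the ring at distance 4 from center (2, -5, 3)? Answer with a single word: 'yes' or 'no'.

Answer: yes

Derivation:
|px - cx| = |5 - 2| = 3
|py - cy| = |-9 - (-5)| = 4
|pz - cz| = |4 - 3| = 1
distance = (3+4+1)/2 = 8/2 = 4
radius = 4; distance == radius -> yes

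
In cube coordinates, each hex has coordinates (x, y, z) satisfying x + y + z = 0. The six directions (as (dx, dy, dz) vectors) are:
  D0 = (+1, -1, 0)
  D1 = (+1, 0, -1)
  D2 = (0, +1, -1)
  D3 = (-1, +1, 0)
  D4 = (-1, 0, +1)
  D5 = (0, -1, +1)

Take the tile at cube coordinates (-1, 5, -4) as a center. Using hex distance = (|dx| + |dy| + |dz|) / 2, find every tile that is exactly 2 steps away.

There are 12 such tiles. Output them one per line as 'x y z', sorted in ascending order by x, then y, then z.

Answer: -3 5 -2
-3 6 -3
-3 7 -4
-2 4 -2
-2 7 -5
-1 3 -2
-1 7 -6
0 3 -3
0 6 -6
1 3 -4
1 4 -5
1 5 -6

Derivation:
Walk ring at distance 2 from (-1, 5, -4):
Start at center + D4*2 = (-3, 5, -2)
  hex 0: (-3, 5, -2)
  hex 1: (-2, 4, -2)
  hex 2: (-1, 3, -2)
  hex 3: (0, 3, -3)
  hex 4: (1, 3, -4)
  hex 5: (1, 4, -5)
  hex 6: (1, 5, -6)
  hex 7: (0, 6, -6)
  hex 8: (-1, 7, -6)
  hex 9: (-2, 7, -5)
  hex 10: (-3, 7, -4)
  hex 11: (-3, 6, -3)
Sorted: 12 hexes.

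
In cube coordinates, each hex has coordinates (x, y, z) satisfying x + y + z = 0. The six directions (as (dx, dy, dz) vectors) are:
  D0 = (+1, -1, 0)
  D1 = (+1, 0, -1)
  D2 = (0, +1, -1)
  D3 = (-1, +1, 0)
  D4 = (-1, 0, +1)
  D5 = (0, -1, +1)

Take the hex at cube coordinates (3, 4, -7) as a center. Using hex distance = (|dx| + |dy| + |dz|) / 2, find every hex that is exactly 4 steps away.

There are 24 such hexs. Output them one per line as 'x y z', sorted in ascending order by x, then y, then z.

Walk ring at distance 4 from (3, 4, -7):
Start at center + D4*4 = (-1, 4, -3)
  hex 0: (-1, 4, -3)
  hex 1: (0, 3, -3)
  hex 2: (1, 2, -3)
  hex 3: (2, 1, -3)
  hex 4: (3, 0, -3)
  hex 5: (4, 0, -4)
  hex 6: (5, 0, -5)
  hex 7: (6, 0, -6)
  hex 8: (7, 0, -7)
  hex 9: (7, 1, -8)
  hex 10: (7, 2, -9)
  hex 11: (7, 3, -10)
  hex 12: (7, 4, -11)
  hex 13: (6, 5, -11)
  hex 14: (5, 6, -11)
  hex 15: (4, 7, -11)
  hex 16: (3, 8, -11)
  hex 17: (2, 8, -10)
  hex 18: (1, 8, -9)
  hex 19: (0, 8, -8)
  hex 20: (-1, 8, -7)
  hex 21: (-1, 7, -6)
  hex 22: (-1, 6, -5)
  hex 23: (-1, 5, -4)
Sorted: 24 hexes.

Answer: -1 4 -3
-1 5 -4
-1 6 -5
-1 7 -6
-1 8 -7
0 3 -3
0 8 -8
1 2 -3
1 8 -9
2 1 -3
2 8 -10
3 0 -3
3 8 -11
4 0 -4
4 7 -11
5 0 -5
5 6 -11
6 0 -6
6 5 -11
7 0 -7
7 1 -8
7 2 -9
7 3 -10
7 4 -11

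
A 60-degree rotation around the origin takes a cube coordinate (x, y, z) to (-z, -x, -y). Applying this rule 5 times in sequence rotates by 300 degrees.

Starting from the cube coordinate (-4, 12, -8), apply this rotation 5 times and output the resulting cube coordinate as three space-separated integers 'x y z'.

Answer: -12 8 4

Derivation:
Start: (-4, 12, -8)
Step 1: (-4, 12, -8) -> (-(-8), -(-4), -(12)) = (8, 4, -12)
Step 2: (8, 4, -12) -> (-(-12), -(8), -(4)) = (12, -8, -4)
Step 3: (12, -8, -4) -> (-(-4), -(12), -(-8)) = (4, -12, 8)
Step 4: (4, -12, 8) -> (-(8), -(4), -(-12)) = (-8, -4, 12)
Step 5: (-8, -4, 12) -> (-(12), -(-8), -(-4)) = (-12, 8, 4)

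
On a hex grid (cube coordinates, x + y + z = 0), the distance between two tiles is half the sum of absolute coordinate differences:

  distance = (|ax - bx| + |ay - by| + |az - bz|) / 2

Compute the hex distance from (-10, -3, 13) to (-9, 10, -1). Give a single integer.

|ax - bx| = |-10 - (-9)| = 1
|ay - by| = |-3 - 10| = 13
|az - bz| = |13 - (-1)| = 14
distance = (1 + 13 + 14) / 2 = 28 / 2 = 14

Answer: 14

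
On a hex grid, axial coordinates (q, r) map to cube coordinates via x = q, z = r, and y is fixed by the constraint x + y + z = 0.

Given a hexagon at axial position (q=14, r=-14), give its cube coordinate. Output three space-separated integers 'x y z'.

x = q = 14
z = r = -14
y = -x - z = -(14) - (-14) = 0

Answer: 14 0 -14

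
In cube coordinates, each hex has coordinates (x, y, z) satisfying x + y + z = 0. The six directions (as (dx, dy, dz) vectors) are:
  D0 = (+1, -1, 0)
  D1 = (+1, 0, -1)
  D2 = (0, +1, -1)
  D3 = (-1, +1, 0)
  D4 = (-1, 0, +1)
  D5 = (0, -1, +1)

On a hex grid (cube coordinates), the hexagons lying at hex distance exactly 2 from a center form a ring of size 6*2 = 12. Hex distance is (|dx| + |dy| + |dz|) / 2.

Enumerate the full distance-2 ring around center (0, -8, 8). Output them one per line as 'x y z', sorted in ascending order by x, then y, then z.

Walk ring at distance 2 from (0, -8, 8):
Start at center + D4*2 = (-2, -8, 10)
  hex 0: (-2, -8, 10)
  hex 1: (-1, -9, 10)
  hex 2: (0, -10, 10)
  hex 3: (1, -10, 9)
  hex 4: (2, -10, 8)
  hex 5: (2, -9, 7)
  hex 6: (2, -8, 6)
  hex 7: (1, -7, 6)
  hex 8: (0, -6, 6)
  hex 9: (-1, -6, 7)
  hex 10: (-2, -6, 8)
  hex 11: (-2, -7, 9)
Sorted: 12 hexes.

Answer: -2 -8 10
-2 -7 9
-2 -6 8
-1 -9 10
-1 -6 7
0 -10 10
0 -6 6
1 -10 9
1 -7 6
2 -10 8
2 -9 7
2 -8 6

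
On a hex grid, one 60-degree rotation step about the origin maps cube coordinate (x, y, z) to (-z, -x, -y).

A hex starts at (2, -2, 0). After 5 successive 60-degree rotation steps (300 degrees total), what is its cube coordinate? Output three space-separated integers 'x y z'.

Start: (2, -2, 0)
Step 1: (2, -2, 0) -> (-(0), -(2), -(-2)) = (0, -2, 2)
Step 2: (0, -2, 2) -> (-(2), -(0), -(-2)) = (-2, 0, 2)
Step 3: (-2, 0, 2) -> (-(2), -(-2), -(0)) = (-2, 2, 0)
Step 4: (-2, 2, 0) -> (-(0), -(-2), -(2)) = (0, 2, -2)
Step 5: (0, 2, -2) -> (-(-2), -(0), -(2)) = (2, 0, -2)

Answer: 2 0 -2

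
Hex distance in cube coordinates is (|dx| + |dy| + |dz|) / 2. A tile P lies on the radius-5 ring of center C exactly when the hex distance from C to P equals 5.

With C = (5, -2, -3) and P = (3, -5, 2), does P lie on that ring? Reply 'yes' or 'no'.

|px - cx| = |3 - 5| = 2
|py - cy| = |-5 - (-2)| = 3
|pz - cz| = |2 - (-3)| = 5
distance = (2+3+5)/2 = 10/2 = 5
radius = 5; distance == radius -> yes

Answer: yes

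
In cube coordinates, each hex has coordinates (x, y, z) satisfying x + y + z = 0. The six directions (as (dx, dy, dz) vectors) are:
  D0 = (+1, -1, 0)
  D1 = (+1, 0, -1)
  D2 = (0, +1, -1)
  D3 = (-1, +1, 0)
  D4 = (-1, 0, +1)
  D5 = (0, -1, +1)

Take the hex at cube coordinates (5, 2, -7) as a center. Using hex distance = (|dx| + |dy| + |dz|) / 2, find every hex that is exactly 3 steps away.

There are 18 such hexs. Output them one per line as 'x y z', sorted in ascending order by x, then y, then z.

Walk ring at distance 3 from (5, 2, -7):
Start at center + D4*3 = (2, 2, -4)
  hex 0: (2, 2, -4)
  hex 1: (3, 1, -4)
  hex 2: (4, 0, -4)
  hex 3: (5, -1, -4)
  hex 4: (6, -1, -5)
  hex 5: (7, -1, -6)
  hex 6: (8, -1, -7)
  hex 7: (8, 0, -8)
  hex 8: (8, 1, -9)
  hex 9: (8, 2, -10)
  hex 10: (7, 3, -10)
  hex 11: (6, 4, -10)
  hex 12: (5, 5, -10)
  hex 13: (4, 5, -9)
  hex 14: (3, 5, -8)
  hex 15: (2, 5, -7)
  hex 16: (2, 4, -6)
  hex 17: (2, 3, -5)
Sorted: 18 hexes.

Answer: 2 2 -4
2 3 -5
2 4 -6
2 5 -7
3 1 -4
3 5 -8
4 0 -4
4 5 -9
5 -1 -4
5 5 -10
6 -1 -5
6 4 -10
7 -1 -6
7 3 -10
8 -1 -7
8 0 -8
8 1 -9
8 2 -10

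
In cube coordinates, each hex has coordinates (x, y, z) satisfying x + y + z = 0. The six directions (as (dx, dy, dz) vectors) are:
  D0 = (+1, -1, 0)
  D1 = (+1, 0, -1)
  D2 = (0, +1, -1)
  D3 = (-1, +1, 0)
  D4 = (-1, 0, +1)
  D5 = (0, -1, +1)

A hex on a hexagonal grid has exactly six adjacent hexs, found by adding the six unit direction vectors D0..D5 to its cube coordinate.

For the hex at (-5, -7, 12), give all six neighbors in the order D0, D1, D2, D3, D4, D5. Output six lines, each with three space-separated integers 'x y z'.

Answer: -4 -8 12
-4 -7 11
-5 -6 11
-6 -6 12
-6 -7 13
-5 -8 13

Derivation:
Center: (-5, -7, 12). Add each direction:
  D0: (-5, -7, 12) + (1, -1, 0) = (-4, -8, 12)
  D1: (-5, -7, 12) + (1, 0, -1) = (-4, -7, 11)
  D2: (-5, -7, 12) + (0, 1, -1) = (-5, -6, 11)
  D3: (-5, -7, 12) + (-1, 1, 0) = (-6, -6, 12)
  D4: (-5, -7, 12) + (-1, 0, 1) = (-6, -7, 13)
  D5: (-5, -7, 12) + (0, -1, 1) = (-5, -8, 13)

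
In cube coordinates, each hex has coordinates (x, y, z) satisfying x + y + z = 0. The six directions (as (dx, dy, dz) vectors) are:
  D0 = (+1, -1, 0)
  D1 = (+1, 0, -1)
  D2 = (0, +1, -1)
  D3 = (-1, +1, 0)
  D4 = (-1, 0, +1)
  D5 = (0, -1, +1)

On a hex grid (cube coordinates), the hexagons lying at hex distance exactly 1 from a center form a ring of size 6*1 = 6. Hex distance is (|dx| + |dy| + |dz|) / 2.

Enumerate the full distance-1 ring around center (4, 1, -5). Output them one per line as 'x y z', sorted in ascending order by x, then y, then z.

Walk ring at distance 1 from (4, 1, -5):
Start at center + D4*1 = (3, 1, -4)
  hex 0: (3, 1, -4)
  hex 1: (4, 0, -4)
  hex 2: (5, 0, -5)
  hex 3: (5, 1, -6)
  hex 4: (4, 2, -6)
  hex 5: (3, 2, -5)
Sorted: 6 hexes.

Answer: 3 1 -4
3 2 -5
4 0 -4
4 2 -6
5 0 -5
5 1 -6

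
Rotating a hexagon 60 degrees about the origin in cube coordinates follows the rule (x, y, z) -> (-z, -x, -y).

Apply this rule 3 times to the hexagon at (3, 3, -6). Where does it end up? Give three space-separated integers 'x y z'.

Answer: -3 -3 6

Derivation:
Start: (3, 3, -6)
Step 1: (3, 3, -6) -> (-(-6), -(3), -(3)) = (6, -3, -3)
Step 2: (6, -3, -3) -> (-(-3), -(6), -(-3)) = (3, -6, 3)
Step 3: (3, -6, 3) -> (-(3), -(3), -(-6)) = (-3, -3, 6)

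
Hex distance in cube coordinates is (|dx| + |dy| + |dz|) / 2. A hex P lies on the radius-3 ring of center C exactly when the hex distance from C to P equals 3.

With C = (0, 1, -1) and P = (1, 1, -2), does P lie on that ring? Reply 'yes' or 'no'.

Answer: no

Derivation:
|px - cx| = |1 - 0| = 1
|py - cy| = |1 - 1| = 0
|pz - cz| = |-2 - (-1)| = 1
distance = (1+0+1)/2 = 2/2 = 1
radius = 3; distance != radius -> no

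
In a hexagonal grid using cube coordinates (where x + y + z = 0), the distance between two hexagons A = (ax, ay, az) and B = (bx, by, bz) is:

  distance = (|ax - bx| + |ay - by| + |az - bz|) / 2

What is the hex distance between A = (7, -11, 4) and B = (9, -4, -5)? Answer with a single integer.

Answer: 9

Derivation:
|ax - bx| = |7 - 9| = 2
|ay - by| = |-11 - (-4)| = 7
|az - bz| = |4 - (-5)| = 9
distance = (2 + 7 + 9) / 2 = 18 / 2 = 9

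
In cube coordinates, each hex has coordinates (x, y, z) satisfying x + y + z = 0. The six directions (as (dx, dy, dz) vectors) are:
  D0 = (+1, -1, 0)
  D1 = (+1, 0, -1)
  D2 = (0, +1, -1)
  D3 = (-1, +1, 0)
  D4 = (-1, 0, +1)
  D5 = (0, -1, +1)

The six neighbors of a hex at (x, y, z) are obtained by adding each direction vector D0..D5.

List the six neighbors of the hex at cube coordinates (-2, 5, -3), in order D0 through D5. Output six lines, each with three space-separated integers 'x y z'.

Center: (-2, 5, -3). Add each direction:
  D0: (-2, 5, -3) + (1, -1, 0) = (-1, 4, -3)
  D1: (-2, 5, -3) + (1, 0, -1) = (-1, 5, -4)
  D2: (-2, 5, -3) + (0, 1, -1) = (-2, 6, -4)
  D3: (-2, 5, -3) + (-1, 1, 0) = (-3, 6, -3)
  D4: (-2, 5, -3) + (-1, 0, 1) = (-3, 5, -2)
  D5: (-2, 5, -3) + (0, -1, 1) = (-2, 4, -2)

Answer: -1 4 -3
-1 5 -4
-2 6 -4
-3 6 -3
-3 5 -2
-2 4 -2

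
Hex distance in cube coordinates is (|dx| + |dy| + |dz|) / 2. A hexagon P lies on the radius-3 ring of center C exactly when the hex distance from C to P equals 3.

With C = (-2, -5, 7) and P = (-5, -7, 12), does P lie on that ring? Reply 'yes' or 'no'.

|px - cx| = |-5 - (-2)| = 3
|py - cy| = |-7 - (-5)| = 2
|pz - cz| = |12 - 7| = 5
distance = (3+2+5)/2 = 10/2 = 5
radius = 3; distance != radius -> no

Answer: no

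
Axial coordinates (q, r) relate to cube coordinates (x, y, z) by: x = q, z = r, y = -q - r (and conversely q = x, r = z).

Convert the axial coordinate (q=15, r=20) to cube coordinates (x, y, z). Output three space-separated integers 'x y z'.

Answer: 15 -35 20

Derivation:
x = q = 15
z = r = 20
y = -x - z = -(15) - (20) = -35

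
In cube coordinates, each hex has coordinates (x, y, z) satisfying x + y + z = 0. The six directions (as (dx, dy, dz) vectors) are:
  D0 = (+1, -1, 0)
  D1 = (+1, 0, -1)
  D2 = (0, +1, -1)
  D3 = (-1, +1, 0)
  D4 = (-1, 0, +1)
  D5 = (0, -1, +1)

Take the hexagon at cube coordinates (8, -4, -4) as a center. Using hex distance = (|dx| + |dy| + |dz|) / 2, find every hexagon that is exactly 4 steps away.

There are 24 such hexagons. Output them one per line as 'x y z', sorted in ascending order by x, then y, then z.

Answer: 4 -4 0
4 -3 -1
4 -2 -2
4 -1 -3
4 0 -4
5 -5 0
5 0 -5
6 -6 0
6 0 -6
7 -7 0
7 0 -7
8 -8 0
8 0 -8
9 -8 -1
9 -1 -8
10 -8 -2
10 -2 -8
11 -8 -3
11 -3 -8
12 -8 -4
12 -7 -5
12 -6 -6
12 -5 -7
12 -4 -8

Derivation:
Walk ring at distance 4 from (8, -4, -4):
Start at center + D4*4 = (4, -4, 0)
  hex 0: (4, -4, 0)
  hex 1: (5, -5, 0)
  hex 2: (6, -6, 0)
  hex 3: (7, -7, 0)
  hex 4: (8, -8, 0)
  hex 5: (9, -8, -1)
  hex 6: (10, -8, -2)
  hex 7: (11, -8, -3)
  hex 8: (12, -8, -4)
  hex 9: (12, -7, -5)
  hex 10: (12, -6, -6)
  hex 11: (12, -5, -7)
  hex 12: (12, -4, -8)
  hex 13: (11, -3, -8)
  hex 14: (10, -2, -8)
  hex 15: (9, -1, -8)
  hex 16: (8, 0, -8)
  hex 17: (7, 0, -7)
  hex 18: (6, 0, -6)
  hex 19: (5, 0, -5)
  hex 20: (4, 0, -4)
  hex 21: (4, -1, -3)
  hex 22: (4, -2, -2)
  hex 23: (4, -3, -1)
Sorted: 24 hexes.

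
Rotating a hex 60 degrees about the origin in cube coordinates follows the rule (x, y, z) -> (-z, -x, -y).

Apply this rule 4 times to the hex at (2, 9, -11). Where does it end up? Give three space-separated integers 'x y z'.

Start: (2, 9, -11)
Step 1: (2, 9, -11) -> (-(-11), -(2), -(9)) = (11, -2, -9)
Step 2: (11, -2, -9) -> (-(-9), -(11), -(-2)) = (9, -11, 2)
Step 3: (9, -11, 2) -> (-(2), -(9), -(-11)) = (-2, -9, 11)
Step 4: (-2, -9, 11) -> (-(11), -(-2), -(-9)) = (-11, 2, 9)

Answer: -11 2 9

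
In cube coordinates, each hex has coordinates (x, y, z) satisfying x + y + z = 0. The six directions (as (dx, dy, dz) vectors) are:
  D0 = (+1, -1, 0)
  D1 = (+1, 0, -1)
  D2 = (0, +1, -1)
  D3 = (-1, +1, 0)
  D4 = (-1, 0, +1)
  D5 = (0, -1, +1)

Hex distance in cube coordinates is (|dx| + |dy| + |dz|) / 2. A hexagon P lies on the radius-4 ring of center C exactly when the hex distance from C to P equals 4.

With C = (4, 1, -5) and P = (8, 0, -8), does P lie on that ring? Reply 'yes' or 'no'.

|px - cx| = |8 - 4| = 4
|py - cy| = |0 - 1| = 1
|pz - cz| = |-8 - (-5)| = 3
distance = (4+1+3)/2 = 8/2 = 4
radius = 4; distance == radius -> yes

Answer: yes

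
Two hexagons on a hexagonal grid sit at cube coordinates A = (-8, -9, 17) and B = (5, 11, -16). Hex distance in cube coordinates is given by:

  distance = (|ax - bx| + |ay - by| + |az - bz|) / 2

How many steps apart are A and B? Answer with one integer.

|ax - bx| = |-8 - 5| = 13
|ay - by| = |-9 - 11| = 20
|az - bz| = |17 - (-16)| = 33
distance = (13 + 20 + 33) / 2 = 66 / 2 = 33

Answer: 33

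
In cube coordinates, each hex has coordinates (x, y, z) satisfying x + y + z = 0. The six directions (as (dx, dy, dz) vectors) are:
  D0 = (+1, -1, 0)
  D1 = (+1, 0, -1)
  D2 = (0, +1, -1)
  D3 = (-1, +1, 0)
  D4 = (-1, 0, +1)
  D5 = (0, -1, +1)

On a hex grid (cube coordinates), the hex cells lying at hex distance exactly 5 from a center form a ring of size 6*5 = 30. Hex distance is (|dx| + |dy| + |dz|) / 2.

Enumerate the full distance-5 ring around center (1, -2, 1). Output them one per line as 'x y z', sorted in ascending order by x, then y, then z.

Walk ring at distance 5 from (1, -2, 1):
Start at center + D4*5 = (-4, -2, 6)
  hex 0: (-4, -2, 6)
  hex 1: (-3, -3, 6)
  hex 2: (-2, -4, 6)
  hex 3: (-1, -5, 6)
  hex 4: (0, -6, 6)
  hex 5: (1, -7, 6)
  hex 6: (2, -7, 5)
  hex 7: (3, -7, 4)
  hex 8: (4, -7, 3)
  hex 9: (5, -7, 2)
  hex 10: (6, -7, 1)
  hex 11: (6, -6, 0)
  hex 12: (6, -5, -1)
  hex 13: (6, -4, -2)
  hex 14: (6, -3, -3)
  hex 15: (6, -2, -4)
  hex 16: (5, -1, -4)
  hex 17: (4, 0, -4)
  hex 18: (3, 1, -4)
  hex 19: (2, 2, -4)
  hex 20: (1, 3, -4)
  hex 21: (0, 3, -3)
  hex 22: (-1, 3, -2)
  hex 23: (-2, 3, -1)
  hex 24: (-3, 3, 0)
  hex 25: (-4, 3, 1)
  hex 26: (-4, 2, 2)
  hex 27: (-4, 1, 3)
  hex 28: (-4, 0, 4)
  hex 29: (-4, -1, 5)
Sorted: 30 hexes.

Answer: -4 -2 6
-4 -1 5
-4 0 4
-4 1 3
-4 2 2
-4 3 1
-3 -3 6
-3 3 0
-2 -4 6
-2 3 -1
-1 -5 6
-1 3 -2
0 -6 6
0 3 -3
1 -7 6
1 3 -4
2 -7 5
2 2 -4
3 -7 4
3 1 -4
4 -7 3
4 0 -4
5 -7 2
5 -1 -4
6 -7 1
6 -6 0
6 -5 -1
6 -4 -2
6 -3 -3
6 -2 -4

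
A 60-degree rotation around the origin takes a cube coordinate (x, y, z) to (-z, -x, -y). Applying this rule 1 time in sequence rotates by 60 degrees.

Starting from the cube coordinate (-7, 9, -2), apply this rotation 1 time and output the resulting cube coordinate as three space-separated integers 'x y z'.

Start: (-7, 9, -2)
Step 1: (-7, 9, -2) -> (-(-2), -(-7), -(9)) = (2, 7, -9)

Answer: 2 7 -9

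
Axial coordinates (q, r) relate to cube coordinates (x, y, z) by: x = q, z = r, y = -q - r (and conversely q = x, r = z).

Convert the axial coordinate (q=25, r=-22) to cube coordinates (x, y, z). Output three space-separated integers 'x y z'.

x = q = 25
z = r = -22
y = -x - z = -(25) - (-22) = -3

Answer: 25 -3 -22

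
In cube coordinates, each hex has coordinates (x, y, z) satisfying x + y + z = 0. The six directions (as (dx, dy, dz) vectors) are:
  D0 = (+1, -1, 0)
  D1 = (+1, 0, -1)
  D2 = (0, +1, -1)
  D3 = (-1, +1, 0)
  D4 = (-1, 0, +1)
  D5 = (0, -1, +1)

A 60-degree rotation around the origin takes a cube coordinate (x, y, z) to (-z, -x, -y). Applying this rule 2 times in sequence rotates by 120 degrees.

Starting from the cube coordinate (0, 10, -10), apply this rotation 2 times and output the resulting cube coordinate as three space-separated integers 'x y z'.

Answer: 10 -10 0

Derivation:
Start: (0, 10, -10)
Step 1: (0, 10, -10) -> (-(-10), -(0), -(10)) = (10, 0, -10)
Step 2: (10, 0, -10) -> (-(-10), -(10), -(0)) = (10, -10, 0)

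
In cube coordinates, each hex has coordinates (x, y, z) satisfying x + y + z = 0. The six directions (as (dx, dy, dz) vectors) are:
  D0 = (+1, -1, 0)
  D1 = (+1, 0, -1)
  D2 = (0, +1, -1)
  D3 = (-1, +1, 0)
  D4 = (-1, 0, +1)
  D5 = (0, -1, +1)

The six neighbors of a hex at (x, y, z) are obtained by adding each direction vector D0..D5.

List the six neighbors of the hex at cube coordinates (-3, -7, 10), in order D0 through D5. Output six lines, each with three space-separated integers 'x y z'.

Answer: -2 -8 10
-2 -7 9
-3 -6 9
-4 -6 10
-4 -7 11
-3 -8 11

Derivation:
Center: (-3, -7, 10). Add each direction:
  D0: (-3, -7, 10) + (1, -1, 0) = (-2, -8, 10)
  D1: (-3, -7, 10) + (1, 0, -1) = (-2, -7, 9)
  D2: (-3, -7, 10) + (0, 1, -1) = (-3, -6, 9)
  D3: (-3, -7, 10) + (-1, 1, 0) = (-4, -6, 10)
  D4: (-3, -7, 10) + (-1, 0, 1) = (-4, -7, 11)
  D5: (-3, -7, 10) + (0, -1, 1) = (-3, -8, 11)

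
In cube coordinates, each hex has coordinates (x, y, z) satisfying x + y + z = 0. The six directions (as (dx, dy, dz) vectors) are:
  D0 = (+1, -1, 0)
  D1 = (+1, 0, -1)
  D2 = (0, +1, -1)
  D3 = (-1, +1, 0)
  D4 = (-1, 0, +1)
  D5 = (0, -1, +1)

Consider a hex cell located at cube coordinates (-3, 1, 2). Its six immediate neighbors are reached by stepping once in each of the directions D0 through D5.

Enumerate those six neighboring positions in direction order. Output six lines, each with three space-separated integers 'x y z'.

Answer: -2 0 2
-2 1 1
-3 2 1
-4 2 2
-4 1 3
-3 0 3

Derivation:
Center: (-3, 1, 2). Add each direction:
  D0: (-3, 1, 2) + (1, -1, 0) = (-2, 0, 2)
  D1: (-3, 1, 2) + (1, 0, -1) = (-2, 1, 1)
  D2: (-3, 1, 2) + (0, 1, -1) = (-3, 2, 1)
  D3: (-3, 1, 2) + (-1, 1, 0) = (-4, 2, 2)
  D4: (-3, 1, 2) + (-1, 0, 1) = (-4, 1, 3)
  D5: (-3, 1, 2) + (0, -1, 1) = (-3, 0, 3)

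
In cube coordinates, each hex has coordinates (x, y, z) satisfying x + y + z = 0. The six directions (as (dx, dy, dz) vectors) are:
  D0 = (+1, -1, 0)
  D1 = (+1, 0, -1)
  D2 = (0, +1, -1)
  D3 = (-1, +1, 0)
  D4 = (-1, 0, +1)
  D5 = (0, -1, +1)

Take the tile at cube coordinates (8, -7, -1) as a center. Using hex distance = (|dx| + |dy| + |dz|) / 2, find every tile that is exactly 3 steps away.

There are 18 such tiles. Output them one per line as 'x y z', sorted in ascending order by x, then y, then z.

Answer: 5 -7 2
5 -6 1
5 -5 0
5 -4 -1
6 -8 2
6 -4 -2
7 -9 2
7 -4 -3
8 -10 2
8 -4 -4
9 -10 1
9 -5 -4
10 -10 0
10 -6 -4
11 -10 -1
11 -9 -2
11 -8 -3
11 -7 -4

Derivation:
Walk ring at distance 3 from (8, -7, -1):
Start at center + D4*3 = (5, -7, 2)
  hex 0: (5, -7, 2)
  hex 1: (6, -8, 2)
  hex 2: (7, -9, 2)
  hex 3: (8, -10, 2)
  hex 4: (9, -10, 1)
  hex 5: (10, -10, 0)
  hex 6: (11, -10, -1)
  hex 7: (11, -9, -2)
  hex 8: (11, -8, -3)
  hex 9: (11, -7, -4)
  hex 10: (10, -6, -4)
  hex 11: (9, -5, -4)
  hex 12: (8, -4, -4)
  hex 13: (7, -4, -3)
  hex 14: (6, -4, -2)
  hex 15: (5, -4, -1)
  hex 16: (5, -5, 0)
  hex 17: (5, -6, 1)
Sorted: 18 hexes.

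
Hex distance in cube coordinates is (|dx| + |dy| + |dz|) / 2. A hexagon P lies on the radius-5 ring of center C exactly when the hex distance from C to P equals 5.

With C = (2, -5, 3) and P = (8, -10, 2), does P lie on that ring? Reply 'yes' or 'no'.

Answer: no

Derivation:
|px - cx| = |8 - 2| = 6
|py - cy| = |-10 - (-5)| = 5
|pz - cz| = |2 - 3| = 1
distance = (6+5+1)/2 = 12/2 = 6
radius = 5; distance != radius -> no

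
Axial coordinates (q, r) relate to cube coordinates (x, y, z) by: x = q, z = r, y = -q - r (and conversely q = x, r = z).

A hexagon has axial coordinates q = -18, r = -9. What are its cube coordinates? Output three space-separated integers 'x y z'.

x = q = -18
z = r = -9
y = -x - z = -(-18) - (-9) = 27

Answer: -18 27 -9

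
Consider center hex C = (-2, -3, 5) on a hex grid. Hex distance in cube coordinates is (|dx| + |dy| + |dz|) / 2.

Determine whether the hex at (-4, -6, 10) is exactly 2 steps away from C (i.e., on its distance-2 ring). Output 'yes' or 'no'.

|px - cx| = |-4 - (-2)| = 2
|py - cy| = |-6 - (-3)| = 3
|pz - cz| = |10 - 5| = 5
distance = (2+3+5)/2 = 10/2 = 5
radius = 2; distance != radius -> no

Answer: no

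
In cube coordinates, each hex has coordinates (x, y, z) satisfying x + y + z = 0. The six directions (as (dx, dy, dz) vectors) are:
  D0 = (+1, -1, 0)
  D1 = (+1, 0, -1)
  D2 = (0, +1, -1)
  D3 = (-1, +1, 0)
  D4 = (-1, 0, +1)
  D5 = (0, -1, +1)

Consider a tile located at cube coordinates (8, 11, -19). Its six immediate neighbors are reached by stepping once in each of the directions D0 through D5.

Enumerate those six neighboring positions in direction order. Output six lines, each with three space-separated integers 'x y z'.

Answer: 9 10 -19
9 11 -20
8 12 -20
7 12 -19
7 11 -18
8 10 -18

Derivation:
Center: (8, 11, -19). Add each direction:
  D0: (8, 11, -19) + (1, -1, 0) = (9, 10, -19)
  D1: (8, 11, -19) + (1, 0, -1) = (9, 11, -20)
  D2: (8, 11, -19) + (0, 1, -1) = (8, 12, -20)
  D3: (8, 11, -19) + (-1, 1, 0) = (7, 12, -19)
  D4: (8, 11, -19) + (-1, 0, 1) = (7, 11, -18)
  D5: (8, 11, -19) + (0, -1, 1) = (8, 10, -18)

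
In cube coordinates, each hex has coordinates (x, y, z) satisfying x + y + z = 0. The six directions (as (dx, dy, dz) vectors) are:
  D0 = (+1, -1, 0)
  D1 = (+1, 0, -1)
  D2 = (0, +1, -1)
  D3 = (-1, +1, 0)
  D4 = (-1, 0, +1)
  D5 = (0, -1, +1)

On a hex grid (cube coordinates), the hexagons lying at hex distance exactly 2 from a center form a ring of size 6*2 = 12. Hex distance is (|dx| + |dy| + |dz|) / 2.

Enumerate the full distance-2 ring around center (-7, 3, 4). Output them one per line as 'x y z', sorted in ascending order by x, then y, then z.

Walk ring at distance 2 from (-7, 3, 4):
Start at center + D4*2 = (-9, 3, 6)
  hex 0: (-9, 3, 6)
  hex 1: (-8, 2, 6)
  hex 2: (-7, 1, 6)
  hex 3: (-6, 1, 5)
  hex 4: (-5, 1, 4)
  hex 5: (-5, 2, 3)
  hex 6: (-5, 3, 2)
  hex 7: (-6, 4, 2)
  hex 8: (-7, 5, 2)
  hex 9: (-8, 5, 3)
  hex 10: (-9, 5, 4)
  hex 11: (-9, 4, 5)
Sorted: 12 hexes.

Answer: -9 3 6
-9 4 5
-9 5 4
-8 2 6
-8 5 3
-7 1 6
-7 5 2
-6 1 5
-6 4 2
-5 1 4
-5 2 3
-5 3 2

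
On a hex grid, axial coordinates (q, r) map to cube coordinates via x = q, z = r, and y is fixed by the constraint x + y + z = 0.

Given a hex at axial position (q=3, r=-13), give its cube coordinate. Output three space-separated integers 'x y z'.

Answer: 3 10 -13

Derivation:
x = q = 3
z = r = -13
y = -x - z = -(3) - (-13) = 10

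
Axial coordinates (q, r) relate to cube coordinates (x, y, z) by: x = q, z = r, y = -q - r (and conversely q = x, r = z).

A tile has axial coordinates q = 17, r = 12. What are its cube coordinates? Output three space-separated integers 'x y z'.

Answer: 17 -29 12

Derivation:
x = q = 17
z = r = 12
y = -x - z = -(17) - (12) = -29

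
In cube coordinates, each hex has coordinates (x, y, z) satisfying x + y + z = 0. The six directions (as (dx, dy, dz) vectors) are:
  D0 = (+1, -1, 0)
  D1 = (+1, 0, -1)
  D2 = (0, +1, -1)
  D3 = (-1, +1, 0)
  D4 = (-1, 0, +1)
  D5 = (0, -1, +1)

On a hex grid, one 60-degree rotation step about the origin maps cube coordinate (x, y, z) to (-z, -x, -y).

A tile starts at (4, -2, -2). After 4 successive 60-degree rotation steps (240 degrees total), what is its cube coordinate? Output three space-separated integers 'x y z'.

Answer: -2 4 -2

Derivation:
Start: (4, -2, -2)
Step 1: (4, -2, -2) -> (-(-2), -(4), -(-2)) = (2, -4, 2)
Step 2: (2, -4, 2) -> (-(2), -(2), -(-4)) = (-2, -2, 4)
Step 3: (-2, -2, 4) -> (-(4), -(-2), -(-2)) = (-4, 2, 2)
Step 4: (-4, 2, 2) -> (-(2), -(-4), -(2)) = (-2, 4, -2)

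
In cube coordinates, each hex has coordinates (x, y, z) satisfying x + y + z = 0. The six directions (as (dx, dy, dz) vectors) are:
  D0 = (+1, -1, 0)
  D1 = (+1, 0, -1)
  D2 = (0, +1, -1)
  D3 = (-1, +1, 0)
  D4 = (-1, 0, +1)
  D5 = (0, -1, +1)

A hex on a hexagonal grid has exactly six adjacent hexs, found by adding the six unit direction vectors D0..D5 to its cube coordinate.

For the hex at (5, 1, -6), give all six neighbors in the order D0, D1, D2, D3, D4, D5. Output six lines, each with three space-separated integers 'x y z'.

Answer: 6 0 -6
6 1 -7
5 2 -7
4 2 -6
4 1 -5
5 0 -5

Derivation:
Center: (5, 1, -6). Add each direction:
  D0: (5, 1, -6) + (1, -1, 0) = (6, 0, -6)
  D1: (5, 1, -6) + (1, 0, -1) = (6, 1, -7)
  D2: (5, 1, -6) + (0, 1, -1) = (5, 2, -7)
  D3: (5, 1, -6) + (-1, 1, 0) = (4, 2, -6)
  D4: (5, 1, -6) + (-1, 0, 1) = (4, 1, -5)
  D5: (5, 1, -6) + (0, -1, 1) = (5, 0, -5)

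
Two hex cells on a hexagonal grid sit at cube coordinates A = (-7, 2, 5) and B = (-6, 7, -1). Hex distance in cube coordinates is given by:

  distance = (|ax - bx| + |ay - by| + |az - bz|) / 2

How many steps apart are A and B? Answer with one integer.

|ax - bx| = |-7 - (-6)| = 1
|ay - by| = |2 - 7| = 5
|az - bz| = |5 - (-1)| = 6
distance = (1 + 5 + 6) / 2 = 12 / 2 = 6

Answer: 6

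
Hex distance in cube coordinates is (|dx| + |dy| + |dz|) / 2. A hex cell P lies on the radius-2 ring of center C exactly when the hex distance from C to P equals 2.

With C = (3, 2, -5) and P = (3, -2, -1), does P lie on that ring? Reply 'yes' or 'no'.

Answer: no

Derivation:
|px - cx| = |3 - 3| = 0
|py - cy| = |-2 - 2| = 4
|pz - cz| = |-1 - (-5)| = 4
distance = (0+4+4)/2 = 8/2 = 4
radius = 2; distance != radius -> no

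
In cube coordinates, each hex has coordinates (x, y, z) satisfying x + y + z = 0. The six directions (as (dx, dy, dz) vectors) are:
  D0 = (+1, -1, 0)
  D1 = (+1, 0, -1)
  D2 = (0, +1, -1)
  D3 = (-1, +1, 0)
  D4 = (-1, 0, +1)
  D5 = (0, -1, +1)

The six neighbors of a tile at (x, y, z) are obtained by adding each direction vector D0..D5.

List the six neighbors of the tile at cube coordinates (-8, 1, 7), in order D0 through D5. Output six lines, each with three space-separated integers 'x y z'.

Answer: -7 0 7
-7 1 6
-8 2 6
-9 2 7
-9 1 8
-8 0 8

Derivation:
Center: (-8, 1, 7). Add each direction:
  D0: (-8, 1, 7) + (1, -1, 0) = (-7, 0, 7)
  D1: (-8, 1, 7) + (1, 0, -1) = (-7, 1, 6)
  D2: (-8, 1, 7) + (0, 1, -1) = (-8, 2, 6)
  D3: (-8, 1, 7) + (-1, 1, 0) = (-9, 2, 7)
  D4: (-8, 1, 7) + (-1, 0, 1) = (-9, 1, 8)
  D5: (-8, 1, 7) + (0, -1, 1) = (-8, 0, 8)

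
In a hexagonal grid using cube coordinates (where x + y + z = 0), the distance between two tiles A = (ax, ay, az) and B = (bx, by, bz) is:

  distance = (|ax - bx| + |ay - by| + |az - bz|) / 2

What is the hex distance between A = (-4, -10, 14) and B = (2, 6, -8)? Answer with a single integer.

Answer: 22

Derivation:
|ax - bx| = |-4 - 2| = 6
|ay - by| = |-10 - 6| = 16
|az - bz| = |14 - (-8)| = 22
distance = (6 + 16 + 22) / 2 = 44 / 2 = 22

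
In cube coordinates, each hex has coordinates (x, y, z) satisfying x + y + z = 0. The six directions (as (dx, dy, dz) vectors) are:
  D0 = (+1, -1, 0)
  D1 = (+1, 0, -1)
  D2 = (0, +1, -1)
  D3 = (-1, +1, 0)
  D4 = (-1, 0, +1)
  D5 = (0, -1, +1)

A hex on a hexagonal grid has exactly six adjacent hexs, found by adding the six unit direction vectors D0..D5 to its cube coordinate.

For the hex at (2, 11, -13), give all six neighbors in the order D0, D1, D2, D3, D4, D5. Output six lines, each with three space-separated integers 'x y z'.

Center: (2, 11, -13). Add each direction:
  D0: (2, 11, -13) + (1, -1, 0) = (3, 10, -13)
  D1: (2, 11, -13) + (1, 0, -1) = (3, 11, -14)
  D2: (2, 11, -13) + (0, 1, -1) = (2, 12, -14)
  D3: (2, 11, -13) + (-1, 1, 0) = (1, 12, -13)
  D4: (2, 11, -13) + (-1, 0, 1) = (1, 11, -12)
  D5: (2, 11, -13) + (0, -1, 1) = (2, 10, -12)

Answer: 3 10 -13
3 11 -14
2 12 -14
1 12 -13
1 11 -12
2 10 -12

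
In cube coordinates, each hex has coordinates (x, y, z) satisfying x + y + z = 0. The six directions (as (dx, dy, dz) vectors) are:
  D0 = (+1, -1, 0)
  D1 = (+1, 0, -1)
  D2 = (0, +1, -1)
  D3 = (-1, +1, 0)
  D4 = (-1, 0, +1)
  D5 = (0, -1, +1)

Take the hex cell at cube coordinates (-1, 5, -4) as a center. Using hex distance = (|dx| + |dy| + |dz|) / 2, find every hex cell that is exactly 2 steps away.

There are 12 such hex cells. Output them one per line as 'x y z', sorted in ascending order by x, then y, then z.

Walk ring at distance 2 from (-1, 5, -4):
Start at center + D4*2 = (-3, 5, -2)
  hex 0: (-3, 5, -2)
  hex 1: (-2, 4, -2)
  hex 2: (-1, 3, -2)
  hex 3: (0, 3, -3)
  hex 4: (1, 3, -4)
  hex 5: (1, 4, -5)
  hex 6: (1, 5, -6)
  hex 7: (0, 6, -6)
  hex 8: (-1, 7, -6)
  hex 9: (-2, 7, -5)
  hex 10: (-3, 7, -4)
  hex 11: (-3, 6, -3)
Sorted: 12 hexes.

Answer: -3 5 -2
-3 6 -3
-3 7 -4
-2 4 -2
-2 7 -5
-1 3 -2
-1 7 -6
0 3 -3
0 6 -6
1 3 -4
1 4 -5
1 5 -6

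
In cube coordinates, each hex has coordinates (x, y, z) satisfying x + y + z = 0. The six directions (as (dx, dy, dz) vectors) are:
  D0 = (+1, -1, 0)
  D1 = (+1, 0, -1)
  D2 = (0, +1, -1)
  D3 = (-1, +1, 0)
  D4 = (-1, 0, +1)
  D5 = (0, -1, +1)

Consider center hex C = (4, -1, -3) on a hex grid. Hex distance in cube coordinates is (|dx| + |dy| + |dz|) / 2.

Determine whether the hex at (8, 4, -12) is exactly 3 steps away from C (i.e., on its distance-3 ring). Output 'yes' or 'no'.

|px - cx| = |8 - 4| = 4
|py - cy| = |4 - (-1)| = 5
|pz - cz| = |-12 - (-3)| = 9
distance = (4+5+9)/2 = 18/2 = 9
radius = 3; distance != radius -> no

Answer: no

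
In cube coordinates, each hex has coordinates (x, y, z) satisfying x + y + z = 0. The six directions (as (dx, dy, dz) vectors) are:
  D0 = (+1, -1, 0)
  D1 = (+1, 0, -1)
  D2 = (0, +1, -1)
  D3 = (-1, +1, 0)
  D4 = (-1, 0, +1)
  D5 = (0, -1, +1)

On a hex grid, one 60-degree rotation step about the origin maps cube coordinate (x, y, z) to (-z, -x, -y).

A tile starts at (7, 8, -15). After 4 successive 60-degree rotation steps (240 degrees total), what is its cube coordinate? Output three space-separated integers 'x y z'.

Start: (7, 8, -15)
Step 1: (7, 8, -15) -> (-(-15), -(7), -(8)) = (15, -7, -8)
Step 2: (15, -7, -8) -> (-(-8), -(15), -(-7)) = (8, -15, 7)
Step 3: (8, -15, 7) -> (-(7), -(8), -(-15)) = (-7, -8, 15)
Step 4: (-7, -8, 15) -> (-(15), -(-7), -(-8)) = (-15, 7, 8)

Answer: -15 7 8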